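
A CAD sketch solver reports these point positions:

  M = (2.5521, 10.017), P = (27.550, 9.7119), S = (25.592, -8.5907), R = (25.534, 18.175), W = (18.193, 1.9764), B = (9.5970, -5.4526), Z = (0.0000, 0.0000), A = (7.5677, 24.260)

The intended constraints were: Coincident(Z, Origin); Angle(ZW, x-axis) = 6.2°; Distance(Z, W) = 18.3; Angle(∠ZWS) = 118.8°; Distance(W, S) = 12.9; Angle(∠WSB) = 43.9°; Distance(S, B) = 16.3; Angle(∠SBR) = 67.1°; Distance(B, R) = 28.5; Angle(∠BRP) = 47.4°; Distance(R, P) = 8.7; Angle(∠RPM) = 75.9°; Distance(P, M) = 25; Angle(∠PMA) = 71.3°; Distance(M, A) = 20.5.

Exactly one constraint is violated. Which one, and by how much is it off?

Distance(M, A) = 20.5 — off by 5.40.

Z = (0.00, 0.00) ✓; ZW at 6.200° ✓; |ZW| = 18.30 ✓; ∠ZWS = 118.8° ✓; |WS| = 12.90 ✓; ∠WSB = 43.90° ✓; |SB| = 16.30 ✓; ∠SBR = 67.10° ✓; |BR| = 28.50 ✓; ∠BRP = 47.40° ✓; |RP| = 8.700 ✓; ∠RPM = 75.90° ✓; |PM| = 25.00 ✓; ∠PMA = 71.30° ✓; |MA| = 15.10 ✗.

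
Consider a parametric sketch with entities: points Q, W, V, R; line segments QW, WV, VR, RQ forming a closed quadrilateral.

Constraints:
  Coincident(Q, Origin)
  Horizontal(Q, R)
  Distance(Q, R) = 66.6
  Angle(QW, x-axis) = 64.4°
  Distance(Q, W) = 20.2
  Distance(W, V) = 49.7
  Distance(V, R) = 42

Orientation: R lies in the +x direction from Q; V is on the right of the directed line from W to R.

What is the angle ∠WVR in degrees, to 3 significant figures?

82.4°

Checks: |WV| = 49.70 ✓; |VR| = 42.00 ✓.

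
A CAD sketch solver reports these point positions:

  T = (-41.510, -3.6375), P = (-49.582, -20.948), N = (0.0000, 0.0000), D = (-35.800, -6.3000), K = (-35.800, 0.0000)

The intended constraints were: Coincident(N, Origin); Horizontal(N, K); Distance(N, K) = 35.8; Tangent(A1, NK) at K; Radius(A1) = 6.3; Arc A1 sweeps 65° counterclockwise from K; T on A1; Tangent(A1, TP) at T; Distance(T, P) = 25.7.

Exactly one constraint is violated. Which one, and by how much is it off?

Distance(T, P) = 25.7 — off by 6.60.

N = (0.00, 0.00) ✓; N.y = 0.00, K.y = 0.00 ✓; |NK| = 35.80 ✓; ∠(DK, KN) = 90.00° ✓; |DK| = 6.300 ✓; bearing(D→T) − bearing(D→K) = 65.00° ✓; |DT| = 6.300 ✓; ∠(DT, TP) = 90.00° ✓; |TP| = 19.10 ✗.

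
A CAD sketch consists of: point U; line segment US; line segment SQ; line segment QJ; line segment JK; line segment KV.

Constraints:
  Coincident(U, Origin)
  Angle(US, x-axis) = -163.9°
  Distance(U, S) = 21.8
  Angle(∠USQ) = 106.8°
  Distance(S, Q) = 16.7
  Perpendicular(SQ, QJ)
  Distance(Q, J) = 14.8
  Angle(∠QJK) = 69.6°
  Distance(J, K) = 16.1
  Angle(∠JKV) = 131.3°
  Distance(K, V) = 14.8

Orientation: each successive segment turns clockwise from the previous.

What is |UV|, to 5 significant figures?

25.643

U is at the origin; US runs at -163.9° with length 21.8, so S = (-20.945, -6.0455). ∠USQ = 106.8° gives SQ at 122.90° from the x-axis; with |SQ| = 16.7, Q = (-30.016, 7.9762). SQ is perpendicular to QJ, so QJ runs at 32.900°; with |QJ| = 14.8, J = (-17.590, 16.015). ∠QJK = 69.6° gives JK at -77.500° from the x-axis; with |JK| = 16.1, K = (-14.105, 0.29681). ∠JKV = 131.3° gives KV at -126.20° from the x-axis; with |KV| = 14.8, V = (-22.846, -11.646). Then |UV| = |V − U| = 25.643.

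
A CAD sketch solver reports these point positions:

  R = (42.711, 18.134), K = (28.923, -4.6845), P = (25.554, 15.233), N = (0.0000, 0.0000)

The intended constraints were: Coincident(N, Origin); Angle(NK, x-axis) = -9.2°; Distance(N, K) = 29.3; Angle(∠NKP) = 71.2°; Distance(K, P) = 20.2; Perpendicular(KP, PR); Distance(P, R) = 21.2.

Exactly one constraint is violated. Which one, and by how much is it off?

Distance(P, R) = 21.2 — off by 3.80.

N = (0.00, 0.00) ✓; NK at -9.200° ✓; |NK| = 29.30 ✓; ∠NKP = 71.20° ✓; |KP| = 20.20 ✓; ∠(KP, PR) = 90.00° ✓; |PR| = 17.40 ✗.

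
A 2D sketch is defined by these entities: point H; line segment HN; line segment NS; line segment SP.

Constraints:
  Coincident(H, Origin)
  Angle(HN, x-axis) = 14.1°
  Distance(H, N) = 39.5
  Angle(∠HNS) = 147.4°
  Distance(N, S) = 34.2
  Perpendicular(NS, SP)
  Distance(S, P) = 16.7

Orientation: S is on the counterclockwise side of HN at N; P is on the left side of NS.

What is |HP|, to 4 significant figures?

67.63

H is at the origin; HN runs at 14.1° with length 39.5, so N = 39.5·(cos 14.1°, sin 14.1°) = (38.31, 9.623). ∠HNS = 147.4°, so NS runs at 14.1° + (180° − 147.4°) = 46.70° from the x-axis; with |NS| = 34.2, S = N + 34.2·(cos 46.70°, sin 46.70°) = (61.76, 34.51). NS is perpendicular to SP; with |SP| = 16.7 on the left of NS, P = S + 16.7·(-0.7278, 0.6858) = (49.61, 45.97). Then |HP| = |P − H| = 67.63.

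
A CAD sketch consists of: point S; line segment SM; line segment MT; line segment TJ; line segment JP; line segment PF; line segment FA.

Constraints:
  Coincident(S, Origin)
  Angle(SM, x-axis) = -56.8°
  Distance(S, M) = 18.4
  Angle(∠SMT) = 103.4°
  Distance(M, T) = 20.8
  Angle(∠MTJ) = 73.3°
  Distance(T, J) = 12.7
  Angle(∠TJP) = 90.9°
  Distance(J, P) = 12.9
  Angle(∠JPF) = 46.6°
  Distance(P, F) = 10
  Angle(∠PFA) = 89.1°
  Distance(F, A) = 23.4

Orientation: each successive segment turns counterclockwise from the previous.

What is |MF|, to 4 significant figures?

13.79

S is at the origin; SM runs at -56.8° with length 18.4, so M = (10.08, -15.40). ∠SMT = 103.4° gives MT at 19.80° from the x-axis; with |MT| = 20.8, T = (29.65, -8.351). ∠MTJ = 73.3° gives TJ at 126.5° from the x-axis; with |TJ| = 12.7, J = (22.09, 1.858). ∠TJP = 90.9° gives JP at -144.4° from the x-axis; with |JP| = 12.9, P = (11.60, -5.651). ∠JPF = 46.6° gives PF at -11.00° from the x-axis; with |PF| = 10.0, F = (21.42, -7.559). Then |MF| = |F − M| = 13.79.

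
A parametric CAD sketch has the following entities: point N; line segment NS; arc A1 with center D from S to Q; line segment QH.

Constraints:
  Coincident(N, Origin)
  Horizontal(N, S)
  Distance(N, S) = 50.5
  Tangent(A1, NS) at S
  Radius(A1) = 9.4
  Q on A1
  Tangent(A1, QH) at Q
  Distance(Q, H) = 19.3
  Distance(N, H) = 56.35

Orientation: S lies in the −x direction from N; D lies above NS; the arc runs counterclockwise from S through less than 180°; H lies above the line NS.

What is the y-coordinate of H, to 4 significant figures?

30.63

N is at the origin; NS is horizontal with |NS| = 50.5 and S on the −x side, so S = (-50.50, 0.000). A1 meets NS tangentially, so DS is at right angles to NS, so D = S + (0, 9.4) = (-50.50, 9.400). Since DQ ⟂ QH (tangency), |DH| = √(9.4² + 19.3²) = 21.47 regardless of where Q sits on A1. So H lies on both circle(N, 56.35) and circle(D, 21.47); the above-NS intersection is H = (-47.30, 30.63). Q is the foot of the tangent from H: Q = (-41.53, 12.21).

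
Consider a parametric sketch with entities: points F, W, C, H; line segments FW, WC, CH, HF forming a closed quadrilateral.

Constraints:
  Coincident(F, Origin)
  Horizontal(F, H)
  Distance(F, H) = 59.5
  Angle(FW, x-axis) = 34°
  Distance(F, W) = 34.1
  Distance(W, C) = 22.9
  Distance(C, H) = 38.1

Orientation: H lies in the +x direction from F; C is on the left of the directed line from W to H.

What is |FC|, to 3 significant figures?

56.8

F is at the origin; FH is horizontal with |FH| = 59.5 and H in +x, so H = (59.5, 0). FW runs at 34.0° with |FW| = 34.1, so W = (28.3, 19.1). C is determined by |WC| = 22.9 and |CH| = 38.1 together: it lies at the intersection of circle(W, 22.9) and circle(H, 38.1). With |WH| = 36.6, the foot of the radical line on WH is 5.63 from W and the perpendicular offset is √(22.9² − 5.63²) = 22.2. Taking the left-of-WH solution: C = (44.6, 35.1).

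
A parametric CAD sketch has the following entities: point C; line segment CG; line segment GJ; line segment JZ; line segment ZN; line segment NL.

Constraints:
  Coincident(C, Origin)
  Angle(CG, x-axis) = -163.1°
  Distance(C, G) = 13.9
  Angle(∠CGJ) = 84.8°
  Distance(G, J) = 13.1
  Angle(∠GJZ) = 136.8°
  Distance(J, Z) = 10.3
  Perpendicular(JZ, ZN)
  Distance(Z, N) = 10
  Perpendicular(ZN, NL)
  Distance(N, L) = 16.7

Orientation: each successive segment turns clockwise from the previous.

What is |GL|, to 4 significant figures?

3.314

The perpendicularity gives ZN at right angles to JZ, so ZN runs at -31.50°; with |ZN| = 10.0, N = (-2.048, 12.34). ZN is perpendicular to NL, so NL runs at -121.5°; with |NL| = 16.7, L = (-10.77, -1.895). Then |GL| = |L − G| = 3.314.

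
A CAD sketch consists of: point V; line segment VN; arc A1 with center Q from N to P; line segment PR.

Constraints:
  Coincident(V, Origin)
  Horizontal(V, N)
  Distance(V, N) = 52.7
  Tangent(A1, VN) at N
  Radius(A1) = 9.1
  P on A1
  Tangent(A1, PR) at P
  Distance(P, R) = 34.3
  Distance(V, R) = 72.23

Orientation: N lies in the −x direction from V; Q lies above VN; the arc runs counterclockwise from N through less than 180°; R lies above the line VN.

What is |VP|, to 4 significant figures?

45.98

V is at the origin; VN is horizontal with |VN| = 52.7 and N on the −x side, so N = (-52.70, 0.000). Tangency of A1 to VN means the radius QN is perpendicular to VN, so Q = N + (0, 9.1) = (-52.70, 9.100). Since QP ⟂ PR (tangency), |QR| = √(9.1² + 34.3²) = 35.49 regardless of where P sits on A1. So R lies on both circle(V, 72.23) and circle(Q, 35.49); the above-VN intersection is R = (-57.03, 44.32). P is the foot of the tangent from R: P = (-44.26, 12.49).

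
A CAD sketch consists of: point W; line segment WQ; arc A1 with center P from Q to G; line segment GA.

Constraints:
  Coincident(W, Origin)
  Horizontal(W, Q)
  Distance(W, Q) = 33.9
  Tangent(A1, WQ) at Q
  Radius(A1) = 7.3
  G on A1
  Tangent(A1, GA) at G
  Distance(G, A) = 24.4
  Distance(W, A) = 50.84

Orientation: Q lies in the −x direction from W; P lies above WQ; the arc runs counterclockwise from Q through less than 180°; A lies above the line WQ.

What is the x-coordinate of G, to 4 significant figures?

-27.52

W is at the origin; WQ is horizontal with |WQ| = 33.9 and Q on the −x side, so Q = (-33.90, 0.000). A1 meets WQ tangentially, so PQ is at right angles to WQ, so P = Q + (0, 7.3) = (-33.90, 7.300). Since PG ⟂ GA (tangency), |PA| = √(7.3² + 24.4²) = 25.47 regardless of where G sits on A1. So A lies on both circle(W, 50.84) and circle(P, 25.47); the above-WQ intersection is A = (-39.36, 32.18). G is the foot of the tangent from A: G = (-27.52, 10.84).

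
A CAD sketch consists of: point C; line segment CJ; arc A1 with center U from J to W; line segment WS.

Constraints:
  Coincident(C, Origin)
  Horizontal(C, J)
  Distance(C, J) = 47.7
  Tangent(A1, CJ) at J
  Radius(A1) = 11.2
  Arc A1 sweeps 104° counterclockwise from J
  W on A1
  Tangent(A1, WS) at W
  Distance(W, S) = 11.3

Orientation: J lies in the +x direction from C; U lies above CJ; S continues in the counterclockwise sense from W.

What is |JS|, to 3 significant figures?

26.2

C is at the origin; C and J share the same y with |CJ| = 47.7 and J on the +x side, so J = (47.7, 0.00). Since A1 is tangent to CJ there, UJ ⟂ CJ, so U = J + (0, 11.2) = (47.7, 11.2). On A1, J sits at bearing -90° from U; a 104° counterclockwise sweep puts W at bearing 14°, so W = U + 11.2·(cos 14°, sin 14°) = (58.6, 13.9). A1 meets WS tangentially, so UW is at right angles to WS, so WS runs along (−sin 14°, cos 14°); with |WS| = 11.3, S = (55.8, 24.9). Then |JS| = |S − J| = 26.2.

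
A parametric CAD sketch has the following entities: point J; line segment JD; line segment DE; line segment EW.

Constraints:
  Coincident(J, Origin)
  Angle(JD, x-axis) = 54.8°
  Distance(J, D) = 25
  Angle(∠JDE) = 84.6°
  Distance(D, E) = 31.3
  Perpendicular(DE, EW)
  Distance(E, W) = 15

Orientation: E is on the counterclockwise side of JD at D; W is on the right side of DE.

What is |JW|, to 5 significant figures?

49.286

∠JDE = 84.6°, so DE runs at 54.8° + (180° − 84.6°) = 150.20° from the x-axis; with |DE| = 31.3, E = D + 31.3·(cos 150.20°, sin 150.20°) = (-12.750, 35.984). The perpendicularity gives EW at right angles to DE; with |EW| = 15.0 on the right of DE, W = E + 15.0·(0.49697, 0.86777) = (-5.2956, 49.000). Then |JW| = |W − J| = 49.286.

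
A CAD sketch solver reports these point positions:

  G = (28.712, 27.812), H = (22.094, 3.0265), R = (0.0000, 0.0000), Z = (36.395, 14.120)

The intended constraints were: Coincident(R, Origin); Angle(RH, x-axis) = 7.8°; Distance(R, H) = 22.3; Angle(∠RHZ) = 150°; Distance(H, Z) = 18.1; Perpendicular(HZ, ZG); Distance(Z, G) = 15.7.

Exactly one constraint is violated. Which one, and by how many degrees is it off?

Perpendicular(HZ, ZG) — off by 8.50°.

R = (0.00, 0.00) ✓; RH at 7.800° ✓; |RH| = 22.30 ✓; ∠RHZ = 150.0° ✓; |HZ| = 18.10 ✓; ∠(HZ, ZG) = 81.50° ✗; |ZG| = 15.70 ✓.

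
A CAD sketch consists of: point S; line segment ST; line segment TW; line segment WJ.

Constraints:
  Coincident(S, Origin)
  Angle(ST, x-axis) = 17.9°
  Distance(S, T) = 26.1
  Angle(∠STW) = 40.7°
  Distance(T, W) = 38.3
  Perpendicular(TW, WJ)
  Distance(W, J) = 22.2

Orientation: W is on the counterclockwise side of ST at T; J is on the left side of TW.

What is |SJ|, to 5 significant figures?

19.224

S is at the origin; ST runs at 17.9° with length 26.1, so T = 26.1·(cos 17.9°, sin 17.9°) = (24.837, 8.0220). ∠STW = 40.7°, so TW runs at 17.9° + (180° − 40.7°) = 157.20° from the x-axis; with |TW| = 38.3, W = T + 38.3·(cos 157.20°, sin 157.20°) = (-10.471, 22.864). TW ⟂ WJ; with |WJ| = 22.2 on the left of TW, J = W + 22.2·(-0.38752, -0.92186) = (-19.074, 2.3985). Then |SJ| = |J − S| = 19.224.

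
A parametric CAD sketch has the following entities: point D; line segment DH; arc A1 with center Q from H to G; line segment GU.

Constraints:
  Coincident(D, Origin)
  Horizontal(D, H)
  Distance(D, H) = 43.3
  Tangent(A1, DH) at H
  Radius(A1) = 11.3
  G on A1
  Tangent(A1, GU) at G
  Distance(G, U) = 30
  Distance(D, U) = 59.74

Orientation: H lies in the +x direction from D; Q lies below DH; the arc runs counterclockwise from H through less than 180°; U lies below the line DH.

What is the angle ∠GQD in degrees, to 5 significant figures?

31.459°

Checks: |QG| = 11.30 ✓; ∠(QG, GU) = 90.00° ✓; |GU| = 30.00 ✓; |DU| = 59.74 ✓.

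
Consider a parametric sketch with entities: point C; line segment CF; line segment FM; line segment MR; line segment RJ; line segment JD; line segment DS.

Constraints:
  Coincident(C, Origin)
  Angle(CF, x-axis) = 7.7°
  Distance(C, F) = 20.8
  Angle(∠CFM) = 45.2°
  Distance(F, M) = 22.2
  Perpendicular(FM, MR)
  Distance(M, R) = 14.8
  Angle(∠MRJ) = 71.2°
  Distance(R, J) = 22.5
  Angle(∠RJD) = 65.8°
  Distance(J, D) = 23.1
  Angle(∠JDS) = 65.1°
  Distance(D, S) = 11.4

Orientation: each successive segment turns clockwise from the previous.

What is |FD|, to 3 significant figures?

19.1

C is at the origin; CF runs at 7.7° with length 20.8, so F = (20.6, 2.79). ∠CFM = 45.2° gives FM at -127° from the x-axis; with |FM| = 22.2, M = (7.22, -14.9). The perpendicularity gives MR at right angles to FM, so MR runs at 143°; with |MR| = 14.8, R = (-4.58, -5.99). ∠MRJ = 71.2° gives RJ at 34.1° from the x-axis; with |RJ| = 22.5, J = (14.0, 6.62). ∠RJD = 65.8° gives JD at -80.1° from the x-axis; with |JD| = 23.1, D = (18.0, -16.1). Then |FD| = |D − F| = 19.1.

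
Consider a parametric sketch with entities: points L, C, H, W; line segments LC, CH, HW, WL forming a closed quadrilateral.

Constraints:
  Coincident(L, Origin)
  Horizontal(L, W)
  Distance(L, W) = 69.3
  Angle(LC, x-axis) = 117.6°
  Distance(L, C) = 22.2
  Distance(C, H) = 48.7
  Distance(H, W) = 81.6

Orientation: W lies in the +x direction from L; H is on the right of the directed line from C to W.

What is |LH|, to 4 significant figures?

29.75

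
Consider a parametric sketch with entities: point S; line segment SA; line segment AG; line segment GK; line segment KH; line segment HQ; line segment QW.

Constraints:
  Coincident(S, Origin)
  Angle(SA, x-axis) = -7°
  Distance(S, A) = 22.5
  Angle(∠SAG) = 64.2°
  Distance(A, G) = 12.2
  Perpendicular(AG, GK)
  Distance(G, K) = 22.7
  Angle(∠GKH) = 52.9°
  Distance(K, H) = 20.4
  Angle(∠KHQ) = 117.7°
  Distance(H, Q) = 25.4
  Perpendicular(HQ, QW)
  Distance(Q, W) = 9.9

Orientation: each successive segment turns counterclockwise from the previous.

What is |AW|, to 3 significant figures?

16.3

S is at the origin; SA runs at -7.0° with length 22.5, so A = (22.3, -2.74). ∠SAG = 64.2° gives AG at 109° from the x-axis; with |AG| = 12.2, G = (18.4, 8.81). The perpendicularity gives GK at right angles to AG, so GK runs at -161°; with |GK| = 22.7, K = (-3.09, 1.49). ∠GKH = 52.9° gives KH at -34.1° from the x-axis; with |KH| = 20.4, H = (13.8, -9.95). ∠KHQ = 117.7° gives HQ at 28.2° from the x-axis; with |HQ| = 25.4, Q = (36.2, 2.06). HQ is perpendicular to QW, so QW runs at 118°; with |QW| = 9.9, W = (31.5, 10.8). Then |AW| = |W − A| = 16.3.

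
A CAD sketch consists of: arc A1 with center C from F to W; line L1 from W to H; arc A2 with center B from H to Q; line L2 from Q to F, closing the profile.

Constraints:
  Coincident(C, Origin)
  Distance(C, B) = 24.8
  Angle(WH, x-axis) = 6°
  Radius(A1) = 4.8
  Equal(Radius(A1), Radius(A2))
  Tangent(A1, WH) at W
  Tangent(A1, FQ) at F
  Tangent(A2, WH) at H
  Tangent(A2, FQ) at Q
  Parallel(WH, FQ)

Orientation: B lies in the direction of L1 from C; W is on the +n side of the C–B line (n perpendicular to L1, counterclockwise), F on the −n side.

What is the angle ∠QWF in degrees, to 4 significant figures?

68.84°

The slot axis is L1's direction at 6.0°, so u = (cos 6.0°, sin 6.0°) = (0.9945, 0.1045) and n = (−sin 6.0°, cos 6.0°) = (-0.1045, 0.9945). C is at the origin and B lies 24.8 along u from C, so B = 24.8·u = (24.66, 2.592). Tangency of A1 to both parallel lines with radius 4.8 puts W and F at C ± 4.8·n: W = (-0.5017, 4.774), F = (0.5017, -4.774). Equal radii place H and Q the same way about B: H = B + 4.8·n = (24.16, 7.366), Q = B − 4.8·n = (25.17, -2.181). Then cos ∠QWF = WQ·WF / (|WQ||WF|), giving 68.84°.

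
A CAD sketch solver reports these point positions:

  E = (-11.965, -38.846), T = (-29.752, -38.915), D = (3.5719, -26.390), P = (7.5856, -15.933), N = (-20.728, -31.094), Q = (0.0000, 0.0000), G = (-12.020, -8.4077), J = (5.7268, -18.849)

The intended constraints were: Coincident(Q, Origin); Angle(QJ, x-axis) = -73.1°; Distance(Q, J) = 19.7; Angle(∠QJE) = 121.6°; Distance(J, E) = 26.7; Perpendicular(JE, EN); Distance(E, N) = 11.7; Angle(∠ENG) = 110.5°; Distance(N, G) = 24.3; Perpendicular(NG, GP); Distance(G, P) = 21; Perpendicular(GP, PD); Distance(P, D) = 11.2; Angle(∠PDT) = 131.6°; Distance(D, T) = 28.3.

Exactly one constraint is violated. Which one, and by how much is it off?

Distance(D, T) = 28.3 — off by 7.30.

Q = (0.00, 0.00) ✓; QJ at -73.10° ✓; |QJ| = 19.70 ✓; ∠QJE = 121.6° ✓; |JE| = 26.70 ✓; ∠(JE, EN) = 90.00° ✓; |EN| = 11.70 ✓; ∠ENG = 110.5° ✓; |NG| = 24.30 ✓; ∠(NG, GP) = 90.00° ✓; |GP| = 21.00 ✓; ∠(GP, PD) = 90.00° ✓; |PD| = 11.20 ✓; ∠PDT = 131.6° ✓; |DT| = 35.60 ✗.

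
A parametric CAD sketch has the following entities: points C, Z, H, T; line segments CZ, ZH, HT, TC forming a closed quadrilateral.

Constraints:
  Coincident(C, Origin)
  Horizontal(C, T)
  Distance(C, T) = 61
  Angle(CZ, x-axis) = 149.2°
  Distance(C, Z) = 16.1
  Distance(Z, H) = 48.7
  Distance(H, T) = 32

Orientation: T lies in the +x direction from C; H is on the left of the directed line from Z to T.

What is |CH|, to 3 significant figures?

38.1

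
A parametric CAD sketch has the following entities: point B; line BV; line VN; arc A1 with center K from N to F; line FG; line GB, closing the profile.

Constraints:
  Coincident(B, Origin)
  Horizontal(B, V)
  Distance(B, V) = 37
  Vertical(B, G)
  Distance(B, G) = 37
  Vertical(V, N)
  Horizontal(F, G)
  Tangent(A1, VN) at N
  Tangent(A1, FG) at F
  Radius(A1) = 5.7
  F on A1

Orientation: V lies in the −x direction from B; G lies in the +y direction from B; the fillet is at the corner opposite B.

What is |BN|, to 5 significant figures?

48.463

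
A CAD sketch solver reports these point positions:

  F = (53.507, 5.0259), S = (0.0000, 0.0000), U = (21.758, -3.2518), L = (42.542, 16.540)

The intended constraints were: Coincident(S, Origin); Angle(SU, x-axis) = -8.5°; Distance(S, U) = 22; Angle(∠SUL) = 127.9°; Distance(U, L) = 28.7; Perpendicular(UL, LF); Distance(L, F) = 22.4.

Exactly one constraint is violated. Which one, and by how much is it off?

Distance(L, F) = 22.4 — off by 6.50.

S = (0.00, 0.00) ✓; SU at -8.500° ✓; |SU| = 22.00 ✓; ∠SUL = 127.9° ✓; |UL| = 28.70 ✓; ∠(UL, LF) = 90.00° ✓; |LF| = 15.90 ✗.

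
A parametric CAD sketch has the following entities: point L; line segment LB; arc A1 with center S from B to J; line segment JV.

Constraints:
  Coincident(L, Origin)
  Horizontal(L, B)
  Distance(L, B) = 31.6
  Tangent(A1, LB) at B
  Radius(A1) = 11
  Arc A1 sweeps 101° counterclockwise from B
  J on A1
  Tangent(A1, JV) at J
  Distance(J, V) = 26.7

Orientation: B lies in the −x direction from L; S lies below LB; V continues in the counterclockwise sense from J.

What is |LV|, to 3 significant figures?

54.2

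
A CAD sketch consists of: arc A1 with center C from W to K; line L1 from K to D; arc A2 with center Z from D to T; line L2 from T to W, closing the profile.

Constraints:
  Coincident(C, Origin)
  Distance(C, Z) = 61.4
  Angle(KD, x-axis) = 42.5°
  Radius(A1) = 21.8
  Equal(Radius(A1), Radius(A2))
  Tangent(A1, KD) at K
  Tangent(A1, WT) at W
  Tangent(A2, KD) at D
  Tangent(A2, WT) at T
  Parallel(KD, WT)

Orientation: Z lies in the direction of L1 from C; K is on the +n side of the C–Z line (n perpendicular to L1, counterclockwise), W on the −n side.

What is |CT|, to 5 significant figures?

65.155

The slot axis is L1's direction at 42.5°, so u = (cos 42.5°, sin 42.5°) = (0.73728, 0.67559) and n = (−sin 42.5°, cos 42.5°) = (-0.67559, 0.73728). C is at the origin and Z lies 61.4 along u from C, so Z = 61.4·u = (45.269, 41.481). Tangency of A1 to both parallel lines with radius 21.8 puts K and W at C ± 21.8·n: K = (-14.728, 16.073), W = (14.728, -16.073). Equal radii place D and T the same way about Z: D = Z + 21.8·n = (30.541, 57.554), T = Z − 21.8·n = (59.997, 25.409). Then |CT| = |T − C| = 65.155.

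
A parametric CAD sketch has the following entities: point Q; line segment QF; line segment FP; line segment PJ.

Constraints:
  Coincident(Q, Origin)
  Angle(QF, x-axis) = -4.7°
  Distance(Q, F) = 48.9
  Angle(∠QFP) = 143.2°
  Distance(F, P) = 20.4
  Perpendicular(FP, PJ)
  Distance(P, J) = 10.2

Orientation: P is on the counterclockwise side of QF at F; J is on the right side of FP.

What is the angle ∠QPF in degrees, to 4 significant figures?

26.19°

Q is at the origin; QF runs at -4.7° with length 48.9, so F = 48.9·(cos -4.7°, sin -4.7°) = (48.74, -4.007). ∠QFP = 143.2°, so FP runs at -4.7° + (180° − 143.2°) = 32.10° from the x-axis; with |FP| = 20.4, P = F + 20.4·(cos 32.10°, sin 32.10°) = (66.02, 6.834). Then cos ∠QPF = PQ·PF / (|PQ||PF|), giving 26.19°.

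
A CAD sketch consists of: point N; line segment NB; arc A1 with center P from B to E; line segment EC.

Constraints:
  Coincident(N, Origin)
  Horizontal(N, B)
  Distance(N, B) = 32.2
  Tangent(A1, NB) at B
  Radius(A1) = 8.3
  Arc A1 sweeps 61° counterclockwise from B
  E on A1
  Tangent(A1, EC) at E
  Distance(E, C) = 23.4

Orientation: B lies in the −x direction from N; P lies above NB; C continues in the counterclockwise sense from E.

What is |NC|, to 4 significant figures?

28.23

N is at the origin; N and B share the same y with |NB| = 32.2 and B on the −x side, so B = (-32.20, 0.000). Since A1 is tangent to NB there, PB ⟂ NB, so P = B + (0, 8.3) = (-32.20, 8.300). On A1, B sits at bearing -90° from P; a 61° counterclockwise sweep puts E at bearing -29°, so E = P + 8.3·(cos -29°, sin -29°) = (-24.94, 4.276). The tangent condition forces PE to be normal to EC, so EC runs along (−sin -29°, cos -29°); with |EC| = 23.4, C = (-13.60, 24.74). Then |NC| = |C − N| = 28.23.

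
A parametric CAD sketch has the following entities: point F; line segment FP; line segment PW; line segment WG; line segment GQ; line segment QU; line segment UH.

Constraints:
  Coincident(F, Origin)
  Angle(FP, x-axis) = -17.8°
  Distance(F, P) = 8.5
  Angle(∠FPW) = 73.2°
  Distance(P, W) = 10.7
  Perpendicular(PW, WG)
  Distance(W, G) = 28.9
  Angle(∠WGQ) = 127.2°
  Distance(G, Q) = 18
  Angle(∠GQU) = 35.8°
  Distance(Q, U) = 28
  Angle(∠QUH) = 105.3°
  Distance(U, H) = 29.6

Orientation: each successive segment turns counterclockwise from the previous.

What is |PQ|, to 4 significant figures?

39.95

F is at the origin; FP runs at -17.8° with length 8.5, so P = (8.093, -2.598). ∠FPW = 73.2° gives PW at 89.00° from the x-axis; with |PW| = 10.7, W = (8.280, 8.100). The perpendicularity gives WG at right angles to PW, so WG runs at 179.0°; with |WG| = 28.9, G = (-20.62, 8.604). ∠WGQ = 127.2° gives GQ at -128.2° from the x-axis; with |GQ| = 18.0, Q = (-31.75, -5.541). Then |PQ| = |Q − P| = 39.95.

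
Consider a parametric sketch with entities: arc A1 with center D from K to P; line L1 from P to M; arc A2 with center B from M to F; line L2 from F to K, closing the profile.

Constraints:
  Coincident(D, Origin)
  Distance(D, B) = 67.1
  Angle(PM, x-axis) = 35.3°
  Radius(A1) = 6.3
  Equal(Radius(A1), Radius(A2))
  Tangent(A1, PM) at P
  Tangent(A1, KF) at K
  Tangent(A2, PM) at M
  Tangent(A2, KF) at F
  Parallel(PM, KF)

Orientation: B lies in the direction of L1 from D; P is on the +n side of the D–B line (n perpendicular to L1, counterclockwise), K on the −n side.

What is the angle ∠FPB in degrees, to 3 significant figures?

5.27°

The slot axis is L1's direction at 35.3°, so u = (cos 35.3°, sin 35.3°) = (0.816, 0.578) and n = (−sin 35.3°, cos 35.3°) = (-0.578, 0.816). D is at the origin and B lies 67.1 along u from D, so B = 67.1·u = (54.8, 38.8). Tangency of A1 to both parallel lines with radius 6.3 puts P and K at D ± 6.3·n: P = (-3.64, 5.14), K = (3.64, -5.14). Equal radii place M and F the same way about B: M = B + 6.3·n = (51.1, 43.9), F = B − 6.3·n = (58.4, 33.6). Then cos ∠FPB = PF·PB / (|PF||PB|), giving 5.27°.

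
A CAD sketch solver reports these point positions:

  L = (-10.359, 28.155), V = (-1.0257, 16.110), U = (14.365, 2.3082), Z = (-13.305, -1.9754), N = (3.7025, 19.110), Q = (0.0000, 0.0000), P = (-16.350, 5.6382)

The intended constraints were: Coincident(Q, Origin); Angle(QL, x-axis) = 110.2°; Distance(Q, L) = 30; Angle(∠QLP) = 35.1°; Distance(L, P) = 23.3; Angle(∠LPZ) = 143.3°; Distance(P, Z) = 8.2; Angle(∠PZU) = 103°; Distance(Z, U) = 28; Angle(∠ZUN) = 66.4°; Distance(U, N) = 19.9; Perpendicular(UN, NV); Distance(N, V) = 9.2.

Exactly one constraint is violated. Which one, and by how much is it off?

Distance(N, V) = 9.2 — off by 3.60.

Q = (0.00, 0.00) ✓; QL at 110.2° ✓; |QL| = 30.00 ✓; ∠QLP = 35.10° ✓; |LP| = 23.30 ✓; ∠LPZ = 143.3° ✓; |PZ| = 8.200 ✓; ∠PZU = 103.0° ✓; |ZU| = 28.00 ✓; ∠ZUN = 66.40° ✓; |UN| = 19.90 ✓; ∠(UN, NV) = 90.00° ✓; |NV| = 5.600 ✗.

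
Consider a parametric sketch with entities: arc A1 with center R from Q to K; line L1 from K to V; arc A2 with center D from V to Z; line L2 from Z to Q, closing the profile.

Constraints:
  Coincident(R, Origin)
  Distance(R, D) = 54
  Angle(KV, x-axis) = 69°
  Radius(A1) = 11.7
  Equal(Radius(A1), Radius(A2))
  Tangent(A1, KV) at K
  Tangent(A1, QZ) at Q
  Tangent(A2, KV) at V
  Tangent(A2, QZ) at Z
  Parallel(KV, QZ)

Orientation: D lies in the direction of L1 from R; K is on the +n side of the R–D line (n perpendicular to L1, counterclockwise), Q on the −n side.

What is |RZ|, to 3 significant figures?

55.3

The slot axis is L1's direction at 69.0°, so u = (cos 69.0°, sin 69.0°) = (0.358, 0.934) and n = (−sin 69.0°, cos 69.0°) = (-0.934, 0.358). R is at the origin and D lies 54.0 along u from R, so D = 54.0·u = (19.4, 50.4). Tangency of A1 to both parallel lines with radius 11.7 puts K and Q at R ± 11.7·n: K = (-10.9, 4.19), Q = (10.9, -4.19). Equal radii place V and Z the same way about D: V = D + 11.7·n = (8.43, 54.6), Z = D − 11.7·n = (30.3, 46.2). Then |RZ| = |Z − R| = 55.3.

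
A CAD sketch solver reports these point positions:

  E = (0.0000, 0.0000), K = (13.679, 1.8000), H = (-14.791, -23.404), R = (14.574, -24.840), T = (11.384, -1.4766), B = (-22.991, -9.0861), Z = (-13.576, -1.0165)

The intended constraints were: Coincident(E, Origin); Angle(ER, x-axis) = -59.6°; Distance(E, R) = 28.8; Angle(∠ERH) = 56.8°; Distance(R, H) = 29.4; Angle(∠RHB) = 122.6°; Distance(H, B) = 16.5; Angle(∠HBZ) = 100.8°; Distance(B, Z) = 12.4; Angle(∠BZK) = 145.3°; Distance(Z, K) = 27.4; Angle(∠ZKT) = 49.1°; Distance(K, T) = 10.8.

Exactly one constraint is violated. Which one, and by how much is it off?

Distance(K, T) = 10.8 — off by 6.80.

E = (0.00, 0.00) ✓; ER at -59.60° ✓; |ER| = 28.80 ✓; ∠ERH = 56.80° ✓; |RH| = 29.40 ✓; ∠RHB = 122.6° ✓; |HB| = 16.50 ✓; ∠HBZ = 100.8° ✓; |BZ| = 12.40 ✓; ∠BZK = 145.3° ✓; |ZK| = 27.40 ✓; ∠ZKT = 49.09° ✓; |KT| = 4.000 ✗.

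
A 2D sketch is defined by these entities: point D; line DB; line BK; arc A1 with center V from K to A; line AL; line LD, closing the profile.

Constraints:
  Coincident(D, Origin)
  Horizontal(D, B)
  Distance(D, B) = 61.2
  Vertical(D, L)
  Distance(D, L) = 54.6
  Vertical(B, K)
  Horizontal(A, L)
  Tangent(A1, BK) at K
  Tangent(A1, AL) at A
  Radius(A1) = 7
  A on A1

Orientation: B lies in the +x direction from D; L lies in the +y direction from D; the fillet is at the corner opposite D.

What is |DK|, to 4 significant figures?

77.53

D is at the origin; DB is horizontal with |DB| = 61.2 and B on the +x side, so B = (61.20, 0.000). DL is vertical with |DL| = 54.6 and L on the +y side, so L = (0.000, 54.60). The virtual corner opposite D is at (61.20, 54.60). Tangency of A1 to BK means the radius VK is perpendicular to BK and since A1 is tangent to AL there, VA ⟂ AL, with radius 7.0, so the center V sits 7.0 in from both sides at V = (54.20, 47.60). That places the tangent points at K = (61.20, 47.60) on BK and A = (54.20, 54.60) on AL. Then |DK| = |K − D| = 77.53.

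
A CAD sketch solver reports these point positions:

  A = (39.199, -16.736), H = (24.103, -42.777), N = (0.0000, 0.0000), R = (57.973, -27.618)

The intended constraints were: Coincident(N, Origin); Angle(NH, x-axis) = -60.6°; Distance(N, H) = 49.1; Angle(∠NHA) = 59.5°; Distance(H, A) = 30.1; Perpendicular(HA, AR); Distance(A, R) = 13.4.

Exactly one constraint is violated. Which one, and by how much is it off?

Distance(A, R) = 13.4 — off by 8.30.

N = (0.00, 0.00) ✓; NH at -60.60° ✓; |NH| = 49.10 ✓; ∠NHA = 59.50° ✓; |HA| = 30.10 ✓; ∠(HA, AR) = 90.00° ✓; |AR| = 21.70 ✗.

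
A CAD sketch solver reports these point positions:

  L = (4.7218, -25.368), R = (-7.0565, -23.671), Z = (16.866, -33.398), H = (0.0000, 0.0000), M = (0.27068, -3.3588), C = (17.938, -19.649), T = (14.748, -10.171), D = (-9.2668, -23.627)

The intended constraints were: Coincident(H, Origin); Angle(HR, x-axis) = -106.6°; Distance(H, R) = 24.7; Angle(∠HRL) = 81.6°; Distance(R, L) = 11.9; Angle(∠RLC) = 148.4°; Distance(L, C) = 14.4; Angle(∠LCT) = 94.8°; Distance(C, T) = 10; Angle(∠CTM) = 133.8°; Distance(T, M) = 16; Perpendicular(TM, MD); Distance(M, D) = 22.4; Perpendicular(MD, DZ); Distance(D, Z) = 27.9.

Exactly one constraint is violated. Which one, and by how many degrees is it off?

Perpendicular(MD, DZ) — off by 4.70°.

H = (0.00, 0.00) ✓; HR at -106.6° ✓; |HR| = 24.70 ✓; ∠HRL = 81.60° ✓; |RL| = 11.90 ✓; ∠RLC = 148.4° ✓; |LC| = 14.40 ✓; ∠LCT = 94.80° ✓; |CT| = 10.00 ✓; ∠CTM = 133.8° ✓; |TM| = 16.00 ✓; ∠(TM, MD) = 90.00° ✓; |MD| = 22.40 ✓; ∠(MD, DZ) = 94.70° ✗; |DZ| = 27.90 ✓.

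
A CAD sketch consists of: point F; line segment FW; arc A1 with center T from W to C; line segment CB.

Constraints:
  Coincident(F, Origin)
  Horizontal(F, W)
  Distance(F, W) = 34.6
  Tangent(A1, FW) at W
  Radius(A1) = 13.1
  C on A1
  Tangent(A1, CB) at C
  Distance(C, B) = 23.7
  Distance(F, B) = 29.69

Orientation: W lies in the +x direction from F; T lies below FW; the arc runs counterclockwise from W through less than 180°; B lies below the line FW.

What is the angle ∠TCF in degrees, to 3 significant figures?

167°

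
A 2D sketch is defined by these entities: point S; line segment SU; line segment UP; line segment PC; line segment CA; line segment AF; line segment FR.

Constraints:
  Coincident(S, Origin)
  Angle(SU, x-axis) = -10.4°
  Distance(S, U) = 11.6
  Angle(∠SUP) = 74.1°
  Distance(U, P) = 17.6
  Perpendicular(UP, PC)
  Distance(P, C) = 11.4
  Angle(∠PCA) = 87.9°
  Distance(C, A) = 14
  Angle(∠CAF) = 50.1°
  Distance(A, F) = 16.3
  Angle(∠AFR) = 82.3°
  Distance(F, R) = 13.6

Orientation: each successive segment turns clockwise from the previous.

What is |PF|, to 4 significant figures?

3.319

S is at the origin; SU runs at -10.4° with length 11.6, so U = (11.41, -2.094). ∠SUP = 74.1° gives UP at -116.3° from the x-axis; with |UP| = 17.6, P = (3.611, -17.87). UP is perpendicular to PC, so PC runs at 153.7°; with |PC| = 11.4, C = (-6.609, -12.82). ∠PCA = 87.9° gives CA at 61.60° from the x-axis; with |CA| = 14.0, A = (0.05017, -0.5061). ∠CAF = 50.1° gives AF at -68.30° from the x-axis; with |AF| = 16.3, F = (6.077, -15.65). Then |PF| = |F − P| = 3.319.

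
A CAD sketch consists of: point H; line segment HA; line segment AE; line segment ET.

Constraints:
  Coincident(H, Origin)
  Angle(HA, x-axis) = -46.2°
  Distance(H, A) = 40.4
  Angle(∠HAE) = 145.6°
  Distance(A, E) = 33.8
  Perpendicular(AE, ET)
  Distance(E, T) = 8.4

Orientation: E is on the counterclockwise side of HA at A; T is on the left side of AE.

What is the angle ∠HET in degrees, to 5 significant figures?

71.223°

H is at the origin; HA runs at -46.2° with length 40.4, so A = 40.4·(cos -46.2°, sin -46.2°) = (27.963, -29.159). ∠HAE = 145.6°, so AE runs at -46.2° + (180° − 145.6°) = -11.800° from the x-axis; with |AE| = 33.8, E = A + 33.8·(cos -11.800°, sin -11.800°) = (61.048, -36.071). The perpendicularity gives ET at right angles to AE; with |ET| = 8.4 on the left of AE, T = E + 8.4·(0.20450, 0.97887) = (62.766, -27.849). Then cos ∠HET = EH·ET / (|EH||ET|), giving 71.223°.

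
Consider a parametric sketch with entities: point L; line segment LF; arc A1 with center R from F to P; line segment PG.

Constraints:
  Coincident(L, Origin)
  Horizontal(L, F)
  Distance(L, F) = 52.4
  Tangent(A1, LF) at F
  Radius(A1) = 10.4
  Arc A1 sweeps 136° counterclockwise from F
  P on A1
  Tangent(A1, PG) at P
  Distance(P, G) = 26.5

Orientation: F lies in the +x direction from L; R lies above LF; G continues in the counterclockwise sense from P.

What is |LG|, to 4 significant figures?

54.43

L is at the origin; L and F share the same y with |LF| = 52.4 and F on the +x side, so F = (52.40, 0.000). Since A1 is tangent to LF there, RF ⟂ LF, so R = F + (0, 10.4) = (52.40, 10.40). On A1, F sits at bearing -90° from R; a 136° counterclockwise sweep puts P at bearing 46°, so P = R + 10.4·(cos 46°, sin 46°) = (59.62, 17.88). The tangent condition forces RP to be normal to PG, so PG runs along (−sin 46°, cos 46°); with |PG| = 26.5, G = (40.56, 36.29). Then |LG| = |G − L| = 54.43.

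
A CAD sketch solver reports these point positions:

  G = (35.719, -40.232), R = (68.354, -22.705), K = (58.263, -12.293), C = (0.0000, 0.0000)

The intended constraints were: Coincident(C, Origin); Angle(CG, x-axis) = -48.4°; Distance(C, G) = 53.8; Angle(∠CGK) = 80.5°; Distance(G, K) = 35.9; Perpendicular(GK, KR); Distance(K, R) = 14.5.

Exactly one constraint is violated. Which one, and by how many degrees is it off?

Perpendicular(GK, KR) — off by 7.00°.

C = (0.00, 0.00) ✓; CG at -48.40° ✓; |CG| = 53.80 ✓; ∠CGK = 80.50° ✓; |GK| = 35.90 ✓; ∠(GK, KR) = 97.00° ✗; |KR| = 14.50 ✓.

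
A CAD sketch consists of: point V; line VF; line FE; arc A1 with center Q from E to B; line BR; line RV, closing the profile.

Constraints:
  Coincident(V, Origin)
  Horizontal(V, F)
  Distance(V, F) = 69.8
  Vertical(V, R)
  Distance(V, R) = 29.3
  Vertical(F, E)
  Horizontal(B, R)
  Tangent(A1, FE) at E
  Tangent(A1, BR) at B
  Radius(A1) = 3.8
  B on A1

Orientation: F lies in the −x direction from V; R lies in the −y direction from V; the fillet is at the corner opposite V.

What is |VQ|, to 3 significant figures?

70.8

V is at the origin; VF is horizontal with |VF| = 69.8 and F on the −x side, so F = (-69.8, 0.00). V and R share the same x with |VR| = 29.3 and R on the −y side, so R = (0.00, -29.3). The virtual corner opposite V is at (-69.8, -29.3). A1 meets FE tangentially, so QE is at right angles to FE and tangency of A1 to BR means the radius QB is perpendicular to BR, with radius 3.8, so the center Q sits 3.8 in from both sides at Q = (-66.0, -25.5). Then |VQ| = |Q − V| = 70.8.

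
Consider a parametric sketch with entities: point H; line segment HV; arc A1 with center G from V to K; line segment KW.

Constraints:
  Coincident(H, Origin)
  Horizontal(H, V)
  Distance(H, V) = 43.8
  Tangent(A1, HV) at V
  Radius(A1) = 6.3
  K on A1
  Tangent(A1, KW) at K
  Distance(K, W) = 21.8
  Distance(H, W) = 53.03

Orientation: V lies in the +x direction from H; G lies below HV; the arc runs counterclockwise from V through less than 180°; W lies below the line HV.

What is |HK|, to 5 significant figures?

38.678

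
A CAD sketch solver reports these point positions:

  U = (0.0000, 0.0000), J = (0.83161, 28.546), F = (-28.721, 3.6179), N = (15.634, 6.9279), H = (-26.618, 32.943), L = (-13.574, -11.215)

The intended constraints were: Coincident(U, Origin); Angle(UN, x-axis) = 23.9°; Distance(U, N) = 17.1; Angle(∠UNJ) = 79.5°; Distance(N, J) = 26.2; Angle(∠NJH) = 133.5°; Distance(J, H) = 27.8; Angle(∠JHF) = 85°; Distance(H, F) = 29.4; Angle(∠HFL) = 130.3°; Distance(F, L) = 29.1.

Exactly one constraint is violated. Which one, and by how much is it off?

Distance(F, L) = 29.1 — off by 7.90.

U = (0.00, 0.00) ✓; UN at 23.90° ✓; |UN| = 17.10 ✓; ∠UNJ = 79.50° ✓; |NJ| = 26.20 ✓; ∠NJH = 133.5° ✓; |JH| = 27.80 ✓; ∠JHF = 85.00° ✓; |HF| = 29.40 ✓; ∠HFL = 130.3° ✓; |FL| = 21.20 ✗.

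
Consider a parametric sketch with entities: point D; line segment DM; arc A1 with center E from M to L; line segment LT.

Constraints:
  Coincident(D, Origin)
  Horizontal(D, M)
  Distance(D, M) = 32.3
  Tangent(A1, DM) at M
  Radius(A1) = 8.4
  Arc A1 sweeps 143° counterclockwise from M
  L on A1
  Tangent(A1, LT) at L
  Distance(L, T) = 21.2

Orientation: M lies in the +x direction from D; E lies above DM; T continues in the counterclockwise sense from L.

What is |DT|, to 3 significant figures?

34.6

D is at the origin; DM is horizontal with |DM| = 32.3 and M on the +x side, so M = (32.3, 0.00). Tangency of A1 to DM means the radius EM is perpendicular to DM, so E = M + (0, 8.4) = (32.3, 8.40). On A1, M sits at bearing -90° from E; a 143° counterclockwise sweep puts L at bearing 53°, so L = E + 8.4·(cos 53°, sin 53°) = (37.4, 15.1). A1 meets LT tangentially, so EL is at right angles to LT, so LT runs along (−sin 53°, cos 53°); with |LT| = 21.2, T = (20.4, 27.9). Then |DT| = |T − D| = 34.6.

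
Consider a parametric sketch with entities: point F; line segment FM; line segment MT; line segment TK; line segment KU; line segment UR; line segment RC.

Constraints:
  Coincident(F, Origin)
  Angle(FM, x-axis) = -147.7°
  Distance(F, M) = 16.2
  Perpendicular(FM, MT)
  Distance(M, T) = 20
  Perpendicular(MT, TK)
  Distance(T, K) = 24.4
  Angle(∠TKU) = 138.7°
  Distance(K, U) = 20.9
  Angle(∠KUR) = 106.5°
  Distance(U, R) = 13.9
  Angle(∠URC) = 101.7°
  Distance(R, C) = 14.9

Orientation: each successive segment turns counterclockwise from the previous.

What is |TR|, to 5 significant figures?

43.268

∠TKU = 138.7° gives KU at 73.600° from the x-axis; with |KU| = 20.9, U = (23.519, 7.5261). ∠KUR = 106.5° gives UR at 147.10° from the x-axis; with |UR| = 13.9, R = (11.848, 15.076). Then |TR| = |R − T| = 43.268.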